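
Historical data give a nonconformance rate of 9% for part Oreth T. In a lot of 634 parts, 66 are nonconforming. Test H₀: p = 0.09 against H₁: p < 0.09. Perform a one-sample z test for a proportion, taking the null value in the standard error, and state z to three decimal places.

p̂ = 66/634 = 0.104101.
Standard error under H₀: √(0.09×0.91/634) = 0.011366.
z = (0.104101 − 0.09)/0.011366 = 0.014101/0.011366 = 1.241.

z = 1.241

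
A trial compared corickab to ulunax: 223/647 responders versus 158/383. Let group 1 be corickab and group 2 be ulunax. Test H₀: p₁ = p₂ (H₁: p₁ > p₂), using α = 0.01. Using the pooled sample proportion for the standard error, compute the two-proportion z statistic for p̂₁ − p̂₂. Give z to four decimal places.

p̂₁ = 223/647 = 0.344668, p̂₂ = 158/383 = 0.412533.
Pooled p̂ = (223+158)/(647+383) = 381/1030 = 0.369903.
SE = √(0.233075 × 0.00415656) = 0.031125.
z = (0.344668 − 0.412533)/0.031125 = -0.067865/0.031125 = -2.1804.
p-value = P(Z > -2.180) ≈ 0.9854, so at α = 0.01 we fail to reject H₀.

z = -2.1804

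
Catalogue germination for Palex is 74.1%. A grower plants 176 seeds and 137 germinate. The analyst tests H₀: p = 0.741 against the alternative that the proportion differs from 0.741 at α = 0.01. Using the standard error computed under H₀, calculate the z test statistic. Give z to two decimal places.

z = 1.13

p̂ = 137/176 = 0.7784.
Standard error under H₀: √(0.741×0.259/176) = 0.0330.
z = (0.7784 − 0.741)/0.0330 = 0.0374/0.0330 = 1.13.
Two-sided p-value ≈ 2·Φ(−1.133) = 0.2573, so at α = 0.01 we fail to reject H₀.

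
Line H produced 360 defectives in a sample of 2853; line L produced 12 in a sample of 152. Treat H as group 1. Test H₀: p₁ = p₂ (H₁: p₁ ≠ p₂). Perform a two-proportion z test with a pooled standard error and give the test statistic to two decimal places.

p̂₁ = 360/2853 ≈ 0.12618, p̂₂ = 12/152 ≈ 0.07895.
Pooled p̂ = (360+12)/(2853+152) = 372/3005 = 0.12379.
SE = √(p̂(1−p̂)(1/n₁+1/n₂)) = √(0.12379·0.87621·0.00692946) = √(0.00075163) = 0.02742.
z = (0.12618 − 0.07895)/0.02742 = 0.04723/0.02742 = 1.72.

z = 1.72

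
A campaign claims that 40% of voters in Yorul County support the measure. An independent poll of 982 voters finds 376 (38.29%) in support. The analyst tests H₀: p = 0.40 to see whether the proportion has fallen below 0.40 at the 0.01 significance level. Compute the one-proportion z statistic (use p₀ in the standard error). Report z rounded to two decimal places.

z = -1.09

p̂ = 376/982 = 0.38289.
Standard error under H₀: √(0.4×0.6/982) = 0.01563.
z = (0.38289 − 0.4)/0.01563 = -0.01711/0.01563 = -1.09.
p-value = P(Z < -1.094) ≈ 0.1369, so at α = 0.01 we fail to reject H₀.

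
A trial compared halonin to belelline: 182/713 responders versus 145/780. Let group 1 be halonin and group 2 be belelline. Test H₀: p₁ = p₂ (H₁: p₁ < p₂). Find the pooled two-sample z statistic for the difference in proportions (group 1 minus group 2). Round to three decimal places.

p̂₁ = 182/713 ≈ 0.25526, p̂₂ = 145/780 ≈ 0.18590.
Pooled p̂ = (182+145)/(713+780) = 327/1493 = 0.21902.
SE = √(0.171051 × 0.00268458) = 0.02143.
z = (0.25526 − 0.18590)/0.02143 = 0.06936/0.02143 = 3.237.

z = 3.237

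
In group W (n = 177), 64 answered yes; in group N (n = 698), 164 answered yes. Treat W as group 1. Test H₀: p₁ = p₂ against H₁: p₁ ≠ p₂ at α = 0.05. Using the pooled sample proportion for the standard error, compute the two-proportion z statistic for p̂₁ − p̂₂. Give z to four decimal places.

p̂₁ = 64/177 ≈ 0.3615819, p̂₂ = 164/698 ≈ 0.2349570.
Pooled p̂ = (64+164)/(177+698) = 228/875 = 0.2605714.
SE = √(0.192674 × 0.00708238) = 0.0369404.
z = (0.3615819 − 0.2349570)/0.0369404 = 0.1266249/0.0369404 = 3.4278.
Two-sided p-value ≈ 2·Φ(−3.428) = 0.0006. With α = 0.05, reject H₀.

z = 3.4278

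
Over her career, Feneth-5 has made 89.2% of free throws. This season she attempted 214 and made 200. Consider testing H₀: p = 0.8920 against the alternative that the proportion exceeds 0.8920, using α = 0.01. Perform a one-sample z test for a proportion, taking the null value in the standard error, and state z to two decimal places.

p̂ = 200/214 = 0.9346.
SE = √(p₀(1−p₀)/n) = √(0.096336/214) = 0.0212.
z = (0.9346 − 0.892)/0.0212 = 0.0426/0.0212 = 2.01.
p-value = P(Z > 2.007) ≈ 0.0224. With α = 0.01, fail to reject H₀.

z = 2.01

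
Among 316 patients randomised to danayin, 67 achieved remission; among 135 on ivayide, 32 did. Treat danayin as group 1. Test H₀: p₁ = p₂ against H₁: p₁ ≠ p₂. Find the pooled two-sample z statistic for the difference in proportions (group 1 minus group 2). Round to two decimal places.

p̂₁ = 67/316 ≈ 0.2120, p̂₂ = 32/135 ≈ 0.2370.
Pooled p̂ = (67+32)/(316+135) = 99/451 = 0.2195.
SE = √(p̂(1−p̂)(1/n₁+1/n₂)) = √(0.2195·0.7805·0.010572) = √(0.00181126) = 0.0426.
z = (0.2120 − 0.2370)/0.0426 = -0.0250/0.0426 = -0.59.
p-value = 2·P(Z > 0.588) ≈ 0.5567.

z = -0.59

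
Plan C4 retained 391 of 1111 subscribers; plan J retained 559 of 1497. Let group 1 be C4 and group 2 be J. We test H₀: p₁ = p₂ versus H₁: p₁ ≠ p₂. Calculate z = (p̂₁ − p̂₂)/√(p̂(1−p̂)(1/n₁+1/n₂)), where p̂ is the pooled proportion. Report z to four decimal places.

z = -1.1271

p̂₁ = 391/1111 ≈ 0.351935, p̂₂ = 559/1497 ≈ 0.373413.
Pooled p̂ = (391+559)/(1111+1497) = 950/2608 = 0.364264.
SE = √(p̂(1−p̂)(1/n₁+1/n₂)) = √(0.364264·0.635736·0.00156809) = √(0.000363132) = 0.019056.
z = (0.351935 − 0.373413)/0.019056 = -0.021478/0.019056 = -1.1271.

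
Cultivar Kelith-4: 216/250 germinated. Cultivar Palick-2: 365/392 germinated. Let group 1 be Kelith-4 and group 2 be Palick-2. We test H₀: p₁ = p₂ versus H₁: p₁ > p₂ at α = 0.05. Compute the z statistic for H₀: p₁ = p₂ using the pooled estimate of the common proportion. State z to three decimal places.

p̂₁ = 216/250 ≈ 0.86400, p̂₂ = 365/392 ≈ 0.93112.
Pooled p̂ = (216+365)/(250+392) = 581/642 = 0.90498.
SE = √(p̂(1−p̂)(1/n₁+1/n₂)) = √(0.90498·0.09502·0.00655102) = √(0.000563307) = 0.02373.
z = (0.86400 − 0.93112)/0.02373 = -0.06712/0.02373 = -2.828.
p-value = P(Z > -2.828) ≈ 0.9977. With α = 0.05, fail to reject H₀.

z = -2.828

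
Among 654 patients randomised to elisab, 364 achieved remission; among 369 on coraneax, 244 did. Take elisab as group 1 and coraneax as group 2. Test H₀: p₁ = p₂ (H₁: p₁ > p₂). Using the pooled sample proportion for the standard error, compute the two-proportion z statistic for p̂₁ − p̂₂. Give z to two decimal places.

p̂₁ = 364/654 = 0.5566, p̂₂ = 244/369 = 0.6612.
Pooled p̂ = (364+244)/(654+369) = 608/1023 = 0.5943.
SE = √(p̂(1−p̂)(1/n₁+1/n₂)) = √(0.5943·0.4057·0.00423908) = √(0.00102205) = 0.0320.
z = (0.5566 − 0.6612)/0.0320 = -0.1046/0.0320 = -3.27.

z = -3.27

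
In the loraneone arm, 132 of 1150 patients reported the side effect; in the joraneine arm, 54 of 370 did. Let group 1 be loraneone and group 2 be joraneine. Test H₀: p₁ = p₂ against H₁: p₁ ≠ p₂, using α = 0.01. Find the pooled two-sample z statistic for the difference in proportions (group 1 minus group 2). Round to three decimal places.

p̂₁ = 132/1150 = 0.11478, p̂₂ = 54/370 = 0.14595.
Pooled p̂ = (132+54)/(1150+370) = 186/1520 = 0.12237.
SE = √(p̂(1−p̂)(1/n₁+1/n₂)) = √(0.12237·0.87763·0.00357227) = √(0.000383642) = 0.01959.
z = (0.11478 − 0.14595)/0.01959 = -0.03117/0.01959 = -1.591.
p-value = 2·P(Z > 1.591) ≈ 0.1116, so at α = 0.01 we fail to reject H₀.

z = -1.591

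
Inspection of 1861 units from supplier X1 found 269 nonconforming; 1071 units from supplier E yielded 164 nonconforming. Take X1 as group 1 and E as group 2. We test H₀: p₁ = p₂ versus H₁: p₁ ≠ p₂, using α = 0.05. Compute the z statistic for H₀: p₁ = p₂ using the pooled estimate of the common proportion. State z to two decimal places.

z = -0.63

p̂₁ = 269/1861 ≈ 0.1445, p̂₂ = 164/1071 ≈ 0.1531.
Pooled p̂ = (269+164)/(1861+1071) = 433/2932 = 0.1477.
SE = √(0.125871 × 0.00147105) = 0.0136.
z = (0.1445 − 0.1531)/0.0136 = -0.0086/0.0136 = -0.63.
Two-sided p-value ≈ 2·Φ(−0.631) = 0.5282. With α = 0.05, fail to reject H₀.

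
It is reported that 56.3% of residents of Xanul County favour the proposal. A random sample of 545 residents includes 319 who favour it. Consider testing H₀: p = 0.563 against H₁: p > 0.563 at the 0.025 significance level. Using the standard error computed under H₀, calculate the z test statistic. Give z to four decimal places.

p̂ = 319/545 = 0.5853211.
SE = √(p₀(1−p₀)/n) = √(0.24603/545) = 0.0212470.
z = (0.5853211 − 0.563)/0.0212470 = 0.0223211/0.0212470 = 1.0506.
p-value = P(Z > 1.051) ≈ 0.1467. With α = 0.025, fail to reject H₀.

z = 1.0506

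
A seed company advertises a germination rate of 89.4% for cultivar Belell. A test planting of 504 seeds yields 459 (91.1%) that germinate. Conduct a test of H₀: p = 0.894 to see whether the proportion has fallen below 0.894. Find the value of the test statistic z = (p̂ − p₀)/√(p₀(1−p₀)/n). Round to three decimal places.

p̂ = 459/504 ≈ 0.91071.
Standard error under H₀: √(0.894×0.106/504) = 0.01371.
z = (0.91071 − 0.894)/0.01371 = 0.01671/0.01371 = 1.219.

z = 1.219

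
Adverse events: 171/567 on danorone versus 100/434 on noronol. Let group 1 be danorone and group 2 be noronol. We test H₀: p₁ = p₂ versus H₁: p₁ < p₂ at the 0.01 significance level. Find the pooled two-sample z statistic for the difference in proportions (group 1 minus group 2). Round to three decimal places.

z = 2.511

p̂₁ = 171/567 ≈ 0.301587, p̂₂ = 100/434 ≈ 0.230415.
Pooled p̂ = (171+100)/(567+434) = 271/1001 = 0.270729.
SE = √(0.197435 × 0.00406782) = 0.028340.
z = (0.301587 − 0.230415)/0.028340 = 0.071172/0.028340 = 2.511.
p-value = P(Z < 2.511) ≈ 0.9940; since p > α = 0.01, fail to reject H₀.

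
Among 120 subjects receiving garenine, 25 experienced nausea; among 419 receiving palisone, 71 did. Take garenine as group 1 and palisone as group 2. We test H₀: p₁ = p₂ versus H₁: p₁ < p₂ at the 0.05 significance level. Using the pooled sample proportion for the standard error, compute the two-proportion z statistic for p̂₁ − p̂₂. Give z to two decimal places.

z = 0.98

p̂₁ = 25/120 = 0.2083, p̂₂ = 71/419 = 0.1695.
Pooled p̂ = (25+71)/(120+419) = 96/539 = 0.1781.
SE = √(p̂(1−p̂)(1/n₁+1/n₂)) = √(0.1781·0.8219·0.01072) = √(0.00156925) = 0.0396.
z = (0.2083 − 0.1695)/0.0396 = 0.0388/0.0396 = 0.98.
p-value = P(Z < 0.982) ≈ 0.8368, so at α = 0.05 we fail to reject H₀.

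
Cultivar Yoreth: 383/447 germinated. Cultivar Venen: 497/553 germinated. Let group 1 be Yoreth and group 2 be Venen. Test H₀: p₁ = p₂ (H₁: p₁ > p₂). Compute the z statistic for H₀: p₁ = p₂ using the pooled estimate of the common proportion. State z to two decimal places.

z = -2.03

p̂₁ = 383/447 = 0.85682, p̂₂ = 497/553 = 0.89873.
Pooled p̂ = (383+497)/(447+553) = 880/1000 = 0.88000.
SE = √(0.1056 × 0.00404545) = 0.02067.
z = (0.85682 − 0.89873)/0.02067 = -0.04191/0.02067 = -2.03.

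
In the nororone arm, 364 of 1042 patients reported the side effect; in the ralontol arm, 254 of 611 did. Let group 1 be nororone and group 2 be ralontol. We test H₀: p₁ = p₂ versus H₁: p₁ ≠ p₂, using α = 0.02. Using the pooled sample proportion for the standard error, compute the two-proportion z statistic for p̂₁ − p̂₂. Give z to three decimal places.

z = -2.693

p̂₁ = 364/1042 ≈ 0.34933, p̂₂ = 254/611 ≈ 0.41571.
Pooled p̂ = (364+254)/(1042+611) = 618/1653 = 0.37387.
SE = √(p̂(1−p̂)(1/n₁+1/n₂)) = √(0.37387·0.62613·0.00259635) = √(0.000607781) = 0.02465.
z = (0.34933 − 0.41571)/0.02465 = -0.06638/0.02465 = -2.693.
Two-sided p-value ≈ 2·Φ(−2.693) = 0.0071, so at α = 0.02 we reject H₀.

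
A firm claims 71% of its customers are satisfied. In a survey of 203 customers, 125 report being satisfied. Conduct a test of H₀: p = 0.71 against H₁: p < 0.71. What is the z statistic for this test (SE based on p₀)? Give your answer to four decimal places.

p̂ = 125/203 = 0.6157635.
SE = √(p₀(1−p₀)/n) = √(0.2059/203) = 0.0318479.
z = (0.6157635 − 0.71)/0.0318479 = -0.0942365/0.0318479 = -2.9590.

z = -2.9590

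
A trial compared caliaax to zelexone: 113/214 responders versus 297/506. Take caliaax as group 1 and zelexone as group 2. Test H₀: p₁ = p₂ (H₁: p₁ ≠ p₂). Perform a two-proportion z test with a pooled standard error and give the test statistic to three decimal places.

z = -1.459

p̂₁ = 113/214 = 0.52804, p̂₂ = 297/506 = 0.58696.
Pooled p̂ = (113+297)/(214+506) = 410/720 = 0.56944.
SE = √(p̂(1−p̂)(1/n₁+1/n₂)) = √(0.56944·0.43056·0.00664918) = √(0.00163023) = 0.04038.
z = (0.52804 − 0.58696)/0.04038 = -0.05892/0.04038 = -1.459.
p-value = 2·P(Z > 1.459) ≈ 0.1445.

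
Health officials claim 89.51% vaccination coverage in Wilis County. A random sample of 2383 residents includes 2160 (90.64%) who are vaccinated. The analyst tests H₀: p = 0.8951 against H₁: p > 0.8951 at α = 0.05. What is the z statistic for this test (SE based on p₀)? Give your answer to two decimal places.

z = 1.80

p̂ = 2160/2383 = 0.90642.
Under H₀, SE = √(0.8951·0.1049/2383) = √(3.94024e-05) = 0.00628.
z = (0.90642 − 0.8951)/0.00628 = 0.01132/0.00628 = 1.80.
p-value = P(Z > 1.803) ≈ 0.0357. With α = 0.05, reject H₀.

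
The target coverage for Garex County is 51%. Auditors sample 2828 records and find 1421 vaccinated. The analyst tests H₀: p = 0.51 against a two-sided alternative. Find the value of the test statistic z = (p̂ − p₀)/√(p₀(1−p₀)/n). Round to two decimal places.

z = -0.80

p̂ = 1421/2828 ≈ 0.5025.
Standard error under H₀: √(0.51×0.49/2828) = 0.0094.
z = (0.5025 − 0.51)/0.0094 = -0.0075/0.0094 = -0.80.
Two-sided p-value ≈ 2·Φ(−0.800) = 0.4234.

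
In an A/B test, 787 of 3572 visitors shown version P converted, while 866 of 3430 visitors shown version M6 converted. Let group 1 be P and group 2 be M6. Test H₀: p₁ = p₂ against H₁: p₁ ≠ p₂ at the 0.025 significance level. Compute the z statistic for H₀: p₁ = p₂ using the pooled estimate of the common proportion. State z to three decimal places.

p̂₁ = 787/3572 ≈ 0.220325, p̂₂ = 866/3430 ≈ 0.252478.
Pooled p̂ = (787+866)/(3572+3430) = 1653/7002 = 0.236075.
SE = √(0.180344 × 0.0005715) = 0.010152.
z = (0.220325 − 0.252478)/0.010152 = -0.032153/0.010152 = -3.167.
p-value = 2·P(Z > 3.167) ≈ 0.0015. With α = 0.025, reject H₀.

z = -3.167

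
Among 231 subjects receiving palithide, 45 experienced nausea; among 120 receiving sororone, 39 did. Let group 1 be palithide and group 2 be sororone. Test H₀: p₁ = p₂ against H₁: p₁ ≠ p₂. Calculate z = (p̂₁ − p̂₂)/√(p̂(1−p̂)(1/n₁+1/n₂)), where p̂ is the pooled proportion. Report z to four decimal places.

z = -2.7117

p̂₁ = 45/231 ≈ 0.1948052, p̂₂ = 39/120 ≈ 0.3250000.
Pooled p̂ = (45+39)/(231+120) = 84/351 = 0.2393162.
SE = √(p̂(1−p̂)(1/n₁+1/n₂)) = √(0.2393162·0.7606838·0.0126623) = √(0.0023051) = 0.0480115.
z = (0.1948052 − 0.3250000)/0.0480115 = -0.1301948/0.0480115 = -2.7117.
p-value = 2·P(Z > 2.712) ≈ 0.0067.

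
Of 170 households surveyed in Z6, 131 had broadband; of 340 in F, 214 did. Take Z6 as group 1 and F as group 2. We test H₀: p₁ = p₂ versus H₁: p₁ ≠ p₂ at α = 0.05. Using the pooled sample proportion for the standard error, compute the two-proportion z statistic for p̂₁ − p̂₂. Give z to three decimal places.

p̂₁ = 131/170 ≈ 0.77059, p̂₂ = 214/340 ≈ 0.62941.
Pooled p̂ = (131+214)/(170+340) = 345/510 = 0.67647.
SE = √(p̂(1−p̂)(1/n₁+1/n₂)) = √(0.67647·0.32353·0.00882353) = √(0.0019311) = 0.04394.
z = (0.77059 − 0.62941)/0.04394 = 0.14118/0.04394 = 3.213.
Two-sided p-value ≈ 2·Φ(−3.213) = 0.0013. With α = 0.05, reject H₀.

z = 3.213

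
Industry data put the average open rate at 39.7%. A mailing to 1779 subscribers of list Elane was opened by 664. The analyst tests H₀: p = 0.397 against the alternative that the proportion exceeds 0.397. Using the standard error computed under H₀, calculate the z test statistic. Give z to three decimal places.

p̂ = 664/1779 ≈ 0.37324.
Standard error under H₀: √(0.397×0.603/1779) = 0.01160.
z = (0.37324 − 0.397)/0.01160 = -0.02376/0.01160 = -2.048.
p-value = P(Z > -2.048) ≈ 0.9797.

z = -2.048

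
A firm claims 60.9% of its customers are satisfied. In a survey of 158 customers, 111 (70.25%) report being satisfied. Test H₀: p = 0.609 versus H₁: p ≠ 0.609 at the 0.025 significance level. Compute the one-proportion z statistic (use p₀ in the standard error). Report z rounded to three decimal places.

p̂ = 111/158 ≈ 0.70253.
Under H₀, SE = √(0.609·0.391/158) = √(0.00150708) = 0.03882.
z = (0.70253 − 0.609)/0.03882 = 0.09353/0.03882 = 2.409.
p-value = 2·P(Z > 2.409) ≈ 0.0160, so at α = 0.025 we reject H₀.

z = 2.409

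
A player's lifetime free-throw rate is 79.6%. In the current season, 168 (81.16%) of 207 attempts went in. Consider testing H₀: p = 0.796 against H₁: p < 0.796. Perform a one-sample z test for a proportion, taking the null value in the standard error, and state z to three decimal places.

z = 0.557

p̂ = 168/207 ≈ 0.81159.
Standard error under H₀: √(0.796×0.204/207) = 0.02801.
z = (0.81159 − 0.796)/0.02801 = 0.01559/0.02801 = 0.557.
p-value = P(Z < 0.557) ≈ 0.7112.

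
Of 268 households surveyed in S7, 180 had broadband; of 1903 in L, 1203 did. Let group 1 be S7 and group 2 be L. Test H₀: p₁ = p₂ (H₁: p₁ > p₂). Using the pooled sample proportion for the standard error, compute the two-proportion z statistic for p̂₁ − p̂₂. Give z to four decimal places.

p̂₁ = 180/268 = 0.671642, p̂₂ = 1203/1903 = 0.632160.
Pooled p̂ = (180+1203)/(268+1903) = 1383/2171 = 0.637034.
SE = √(0.231222 × 0.00425683) = 0.031373.
z = (0.671642 − 0.632160)/0.031373 = 0.039482/0.031373 = 1.2585.

z = 1.2585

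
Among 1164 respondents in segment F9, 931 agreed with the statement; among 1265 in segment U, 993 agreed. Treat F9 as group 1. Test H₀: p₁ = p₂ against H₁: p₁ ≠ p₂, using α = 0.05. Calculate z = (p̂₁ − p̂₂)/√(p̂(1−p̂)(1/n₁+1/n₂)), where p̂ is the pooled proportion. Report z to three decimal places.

z = 0.901

p̂₁ = 931/1164 ≈ 0.79983, p̂₂ = 993/1265 ≈ 0.78498.
Pooled p̂ = (931+993)/(1164+1265) = 1924/2429 = 0.79210.
SE = √(0.16468 × 0.00164962) = 0.01648.
z = (0.79983 − 0.78498)/0.01648 = 0.01485/0.01648 = 0.901.
p-value = 2·P(Z > 0.901) ≈ 0.3677, so at α = 0.05 we fail to reject H₀.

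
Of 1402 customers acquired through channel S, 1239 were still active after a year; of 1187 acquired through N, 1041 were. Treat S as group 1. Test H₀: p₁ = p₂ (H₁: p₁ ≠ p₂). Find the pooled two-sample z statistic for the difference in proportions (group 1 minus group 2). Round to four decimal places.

p̂₁ = 1239/1402 = 0.8837375, p̂₂ = 1041/1187 = 0.8770008.
Pooled p̂ = (1239+1041)/(1402+1187) = 2280/2589 = 0.8806489.
SE = √(0.105106 × 0.00155573) = 0.0127874.
z = (0.8837375 − 0.8770008)/0.0127874 = 0.0067367/0.0127874 = 0.5268.

z = 0.5268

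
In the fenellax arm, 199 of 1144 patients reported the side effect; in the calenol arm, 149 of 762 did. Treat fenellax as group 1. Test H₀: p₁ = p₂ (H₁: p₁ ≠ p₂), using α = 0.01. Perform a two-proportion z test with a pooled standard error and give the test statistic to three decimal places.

z = -1.195

p̂₁ = 199/1144 ≈ 0.17395, p̂₂ = 149/762 ≈ 0.19554.
Pooled p̂ = (199+149)/(1144+762) = 348/1906 = 0.18258.
SE = √(0.149245 × 0.00218646) = 0.01806.
z = (0.17395 − 0.19554)/0.01806 = -0.02159/0.01806 = -1.195.
p-value = 2·P(Z > 1.195) ≈ 0.2321, so at α = 0.01 we fail to reject H₀.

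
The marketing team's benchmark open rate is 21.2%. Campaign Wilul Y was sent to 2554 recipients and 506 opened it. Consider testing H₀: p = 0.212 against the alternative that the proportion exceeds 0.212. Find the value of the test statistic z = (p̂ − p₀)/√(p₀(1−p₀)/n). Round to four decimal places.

z = -1.7161

p̂ = 506/2554 = 0.1981206.
Standard error under H₀: √(0.212×0.788/2554) = 0.0080876.
z = (0.1981206 − 0.212)/0.0080876 = -0.0138794/0.0080876 = -1.7161.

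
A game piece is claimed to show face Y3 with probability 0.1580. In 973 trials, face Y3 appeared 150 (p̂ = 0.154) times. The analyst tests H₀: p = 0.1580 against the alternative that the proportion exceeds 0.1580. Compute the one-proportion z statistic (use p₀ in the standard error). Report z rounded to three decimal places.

p̂ = 150/973 ≈ 0.15416.
SE = √(p₀(1−p₀)/n) = √(0.13304/973) = 0.01169.
z = (0.15416 − 0.158)/0.01169 = -0.00384/0.01169 = -0.328.

z = -0.328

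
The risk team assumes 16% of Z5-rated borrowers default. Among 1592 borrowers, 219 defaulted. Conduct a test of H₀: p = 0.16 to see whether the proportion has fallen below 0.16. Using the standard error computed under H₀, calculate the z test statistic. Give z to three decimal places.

p̂ = 219/1592 ≈ 0.13756.
Standard error under H₀: √(0.16×0.84/1592) = 0.00919.
z = (0.13756 − 0.16)/0.00919 = -0.02244/0.00919 = -2.442.

z = -2.442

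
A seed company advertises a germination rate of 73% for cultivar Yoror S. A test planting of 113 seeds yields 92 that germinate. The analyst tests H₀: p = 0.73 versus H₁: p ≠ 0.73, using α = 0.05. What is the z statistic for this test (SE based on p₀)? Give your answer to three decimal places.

p̂ = 92/113 = 0.81416.
Under H₀, SE = √(0.73·0.27/113) = √(0.00174425) = 0.04176.
z = (0.81416 − 0.73)/0.04176 = 0.08416/0.04176 = 2.015.
Two-sided p-value ≈ 2·Φ(−2.015) = 0.0439. With α = 0.05, reject H₀.

z = 2.015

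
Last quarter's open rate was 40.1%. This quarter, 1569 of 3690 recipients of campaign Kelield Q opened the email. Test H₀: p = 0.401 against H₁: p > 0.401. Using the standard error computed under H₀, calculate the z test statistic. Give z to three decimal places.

z = 3.000

p̂ = 1569/3690 ≈ 0.425203.
Under H₀, SE = √(0.401·0.599/3690) = √(6.50946e-05) = 0.008068.
z = (0.425203 − 0.401)/0.008068 = 0.024203/0.008068 = 3.000.
p-value = P(Z > 3.000) ≈ 0.0014.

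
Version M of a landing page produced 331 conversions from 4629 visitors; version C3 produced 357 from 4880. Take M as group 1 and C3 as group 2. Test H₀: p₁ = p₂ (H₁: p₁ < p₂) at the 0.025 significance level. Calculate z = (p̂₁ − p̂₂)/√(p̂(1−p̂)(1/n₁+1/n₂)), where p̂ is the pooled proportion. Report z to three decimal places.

z = -0.310

p̂₁ = 331/4629 ≈ 0.07151, p̂₂ = 357/4880 ≈ 0.07316.
Pooled p̂ = (331+357)/(4629+4880) = 688/9509 = 0.07235.
SE = √(p̂(1−p̂)(1/n₁+1/n₂)) = √(0.07235·0.92765·0.000420947) = √(2.8253e-05) = 0.00532.
z = (0.07151 − 0.07316)/0.00532 = -0.00165/0.00532 = -0.310.
p-value = P(Z < -0.310) ≈ 0.3781, so at α = 0.025 we fail to reject H₀.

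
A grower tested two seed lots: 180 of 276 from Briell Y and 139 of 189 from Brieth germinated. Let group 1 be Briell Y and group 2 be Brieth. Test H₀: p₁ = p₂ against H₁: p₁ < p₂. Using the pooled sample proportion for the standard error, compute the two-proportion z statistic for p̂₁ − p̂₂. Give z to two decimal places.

p̂₁ = 180/276 ≈ 0.6522, p̂₂ = 139/189 ≈ 0.7354.
Pooled p̂ = (180+139)/(276+189) = 319/465 = 0.6860.
SE = √(p̂(1−p̂)(1/n₁+1/n₂)) = √(0.6860·0.3140·0.00891419) = √(0.00192008) = 0.0438.
z = (0.6522 − 0.7354)/0.0438 = -0.0832/0.0438 = -1.90.

z = -1.90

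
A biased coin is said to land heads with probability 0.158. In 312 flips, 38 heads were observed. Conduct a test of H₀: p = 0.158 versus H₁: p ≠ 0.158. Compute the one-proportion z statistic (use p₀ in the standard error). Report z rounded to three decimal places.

z = -1.753

p̂ = 38/312 ≈ 0.121795.
Standard error under H₀: √(0.158×0.842/312) = 0.020649.
z = (0.121795 − 0.158)/0.020649 = -0.036205/0.020649 = -1.753.
p-value = 2·P(Z > 1.753) ≈ 0.0795.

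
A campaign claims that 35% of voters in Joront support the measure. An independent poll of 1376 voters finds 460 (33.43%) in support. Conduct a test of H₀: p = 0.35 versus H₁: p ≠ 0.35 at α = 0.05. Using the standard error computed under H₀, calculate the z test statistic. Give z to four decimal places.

z = -1.2208

p̂ = 460/1376 ≈ 0.3343023.
Under H₀, SE = √(0.35·0.65/1376) = √(0.000165334) = 0.0128582.
z = (0.3343023 − 0.35)/0.0128582 = -0.0156977/0.0128582 = -1.2208.
p-value = 2·P(Z > 1.221) ≈ 0.2222; since p > α = 0.05, fail to reject H₀.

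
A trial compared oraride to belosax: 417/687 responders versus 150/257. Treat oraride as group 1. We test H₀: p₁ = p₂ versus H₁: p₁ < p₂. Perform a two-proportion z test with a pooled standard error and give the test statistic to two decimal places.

z = 0.65

p̂₁ = 417/687 = 0.6070, p̂₂ = 150/257 = 0.5837.
Pooled p̂ = (417+150)/(687+257) = 567/944 = 0.6006.
SE = √(p̂(1−p̂)(1/n₁+1/n₂)) = √(0.6006·0.3994·0.00534665) = √(0.00128252) = 0.0358.
z = (0.6070 − 0.5837)/0.0358 = 0.0233/0.0358 = 0.65.
p-value = P(Z < 0.651) ≈ 0.7426.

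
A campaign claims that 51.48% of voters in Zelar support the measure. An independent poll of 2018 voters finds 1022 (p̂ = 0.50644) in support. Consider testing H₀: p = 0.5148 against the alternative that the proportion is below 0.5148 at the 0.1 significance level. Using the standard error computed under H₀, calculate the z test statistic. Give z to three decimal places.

p̂ = 1022/2018 = 0.50644.
Standard error under H₀: √(0.5148×0.4852/2018) = 0.01113.
z = (0.50644 − 0.5148)/0.01113 = -0.00836/0.01113 = -0.751.
p-value = P(Z < -0.751) ≈ 0.2263. With α = 0.1, fail to reject H₀.

z = -0.751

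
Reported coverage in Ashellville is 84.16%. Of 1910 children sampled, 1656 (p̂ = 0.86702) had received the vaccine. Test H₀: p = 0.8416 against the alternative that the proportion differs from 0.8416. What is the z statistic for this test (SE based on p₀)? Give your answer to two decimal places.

z = 3.04

p̂ = 1656/1910 ≈ 0.86702.
SE = √(p₀(1−p₀)/n) = √(0.13331/1910) = 0.00835.
z = (0.86702 − 0.8416)/0.00835 = 0.02542/0.00835 = 3.04.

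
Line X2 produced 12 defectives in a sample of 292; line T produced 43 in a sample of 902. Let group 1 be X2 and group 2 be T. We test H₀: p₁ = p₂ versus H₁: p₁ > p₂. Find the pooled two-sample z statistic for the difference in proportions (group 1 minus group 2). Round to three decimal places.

p̂₁ = 12/292 ≈ 0.04110, p̂₂ = 43/902 ≈ 0.04767.
Pooled p̂ = (12+43)/(292+902) = 55/1194 = 0.04606.
SE = √(0.0439418 × 0.0045333) = 0.01411.
z = (0.04110 − 0.04767)/0.01411 = -0.00657/0.01411 = -0.466.

z = -0.466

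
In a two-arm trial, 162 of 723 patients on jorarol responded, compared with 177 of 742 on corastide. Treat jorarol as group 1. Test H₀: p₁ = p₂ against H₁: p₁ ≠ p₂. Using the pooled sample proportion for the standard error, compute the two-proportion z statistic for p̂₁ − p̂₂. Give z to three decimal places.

p̂₁ = 162/723 = 0.22407, p̂₂ = 177/742 = 0.23854.
Pooled p̂ = (162+177)/(723+742) = 339/1465 = 0.23140.
SE = √(0.177854 × 0.00273083) = 0.02204.
z = (0.22407 − 0.23854)/0.02204 = -0.01447/0.02204 = -0.657.

z = -0.657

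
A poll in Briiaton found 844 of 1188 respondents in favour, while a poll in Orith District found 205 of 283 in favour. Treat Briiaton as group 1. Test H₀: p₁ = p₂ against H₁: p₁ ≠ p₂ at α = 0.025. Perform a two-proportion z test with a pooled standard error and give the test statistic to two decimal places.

z = -0.47

p̂₁ = 844/1188 ≈ 0.7104, p̂₂ = 205/283 ≈ 0.7244.
Pooled p̂ = (844+205)/(1188+283) = 1049/1471 = 0.7131.
SE = √(0.20458 × 0.00437532) = 0.0299.
z = (0.7104 − 0.7244)/0.0299 = -0.0140/0.0299 = -0.47.
p-value = 2·P(Z > 0.466) ≈ 0.6412, so at α = 0.025 we fail to reject H₀.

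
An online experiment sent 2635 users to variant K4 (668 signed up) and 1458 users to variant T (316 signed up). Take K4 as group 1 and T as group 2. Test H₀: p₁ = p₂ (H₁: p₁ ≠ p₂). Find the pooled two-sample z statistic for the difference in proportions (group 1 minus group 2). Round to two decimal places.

p̂₁ = 668/2635 = 0.25351, p̂₂ = 316/1458 = 0.21674.
Pooled p̂ = (668+316)/(2635+1458) = 984/4093 = 0.24041.
SE = √(p̂(1−p̂)(1/n₁+1/n₂)) = √(0.24041·0.75959·0.00106538) = √(0.000194552) = 0.01395.
z = (0.25351 − 0.21674)/0.01395 = 0.03677/0.01395 = 2.64.

z = 2.64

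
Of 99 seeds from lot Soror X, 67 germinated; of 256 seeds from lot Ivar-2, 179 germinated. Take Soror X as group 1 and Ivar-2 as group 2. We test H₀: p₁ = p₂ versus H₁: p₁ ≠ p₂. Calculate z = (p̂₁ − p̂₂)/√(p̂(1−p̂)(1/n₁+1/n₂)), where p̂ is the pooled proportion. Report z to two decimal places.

z = -0.41

p̂₁ = 67/99 ≈ 0.6768, p̂₂ = 179/256 ≈ 0.6992.
Pooled p̂ = (67+179)/(99+256) = 246/355 = 0.6930.
SE = √(0.212767 × 0.0140073) = 0.0546.
z = (0.6768 − 0.6992)/0.0546 = -0.0224/0.0546 = -0.41.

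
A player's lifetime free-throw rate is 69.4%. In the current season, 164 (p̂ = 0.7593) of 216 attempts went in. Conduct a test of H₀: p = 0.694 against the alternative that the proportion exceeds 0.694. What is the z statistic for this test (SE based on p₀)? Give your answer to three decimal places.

z = 2.081

p̂ = 164/216 ≈ 0.75926.
SE = √(p₀(1−p₀)/n) = √(0.21236/216) = 0.03136.
z = (0.75926 − 0.694)/0.03136 = 0.06526/0.03136 = 2.081.
p-value = P(Z > 2.081) ≈ 0.0187.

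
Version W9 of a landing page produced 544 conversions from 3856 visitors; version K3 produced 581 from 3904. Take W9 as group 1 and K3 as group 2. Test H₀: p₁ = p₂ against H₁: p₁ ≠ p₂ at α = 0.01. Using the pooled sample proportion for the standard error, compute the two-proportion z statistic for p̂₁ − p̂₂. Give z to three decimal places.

p̂₁ = 544/3856 = 0.14108, p̂₂ = 581/3904 = 0.14882.
Pooled p̂ = (544+581)/(3856+3904) = 1125/7760 = 0.14497.
SE = √(p̂(1−p̂)(1/n₁+1/n₂)) = √(0.14497·0.85503·0.000515484) = √(6.38977e-05) = 0.00799.
z = (0.14108 − 0.14882)/0.00799 = -0.00774/0.00799 = -0.969.
Two-sided p-value ≈ 2·Φ(−0.969) = 0.3327. With α = 0.01, fail to reject H₀.

z = -0.969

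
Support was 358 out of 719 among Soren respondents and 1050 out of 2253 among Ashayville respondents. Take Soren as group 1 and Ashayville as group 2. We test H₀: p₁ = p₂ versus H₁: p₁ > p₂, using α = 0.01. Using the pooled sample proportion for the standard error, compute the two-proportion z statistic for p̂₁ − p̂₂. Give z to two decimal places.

z = 1.49

p̂₁ = 358/719 ≈ 0.4979, p̂₂ = 1050/2253 ≈ 0.4660.
Pooled p̂ = (358+1050)/(719+2253) = 1408/2972 = 0.4738.
SE = √(0.249311 × 0.00183467) = 0.0214.
z = (0.4979 − 0.4660)/0.0214 = 0.0319/0.0214 = 1.49.
p-value = P(Z > 1.490) ≈ 0.0681. With α = 0.01, fail to reject H₀.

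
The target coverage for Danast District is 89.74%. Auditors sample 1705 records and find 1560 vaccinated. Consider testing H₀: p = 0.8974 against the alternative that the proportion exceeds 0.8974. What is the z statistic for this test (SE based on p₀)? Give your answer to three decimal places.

p̂ = 1560/1705 ≈ 0.91496.
Under H₀, SE = √(0.8974·0.1026/1705) = √(5.40019e-05) = 0.00735.
z = (0.91496 − 0.8974)/0.00735 = 0.01756/0.00735 = 2.389.
p-value = P(Z > 2.389) ≈ 0.0084.

z = 2.389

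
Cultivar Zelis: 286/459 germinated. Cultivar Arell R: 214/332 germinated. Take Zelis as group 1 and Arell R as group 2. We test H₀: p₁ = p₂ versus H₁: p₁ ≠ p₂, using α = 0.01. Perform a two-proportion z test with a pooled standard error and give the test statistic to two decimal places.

p̂₁ = 286/459 ≈ 0.6231, p̂₂ = 214/332 ≈ 0.6446.
Pooled p̂ = (286+214)/(459+332) = 500/791 = 0.6321.
SE = √(0.232547 × 0.0051907) = 0.0347.
z = (0.6231 − 0.6446)/0.0347 = -0.0215/0.0347 = -0.62.
p-value = 2·P(Z > 0.618) ≈ 0.5363; since p > α = 0.01, fail to reject H₀.

z = -0.62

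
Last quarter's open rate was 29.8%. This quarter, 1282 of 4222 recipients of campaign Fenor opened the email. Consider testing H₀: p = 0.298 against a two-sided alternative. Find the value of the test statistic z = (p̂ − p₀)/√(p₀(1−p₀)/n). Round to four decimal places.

z = 0.8023

p̂ = 1282/4222 = 0.3036476.
Standard error under H₀: √(0.298×0.702/4222) = 0.0070391.
z = (0.3036476 − 0.298)/0.0070391 = 0.0056476/0.0070391 = 0.8023.
p-value = 2·P(Z > 0.802) ≈ 0.4224.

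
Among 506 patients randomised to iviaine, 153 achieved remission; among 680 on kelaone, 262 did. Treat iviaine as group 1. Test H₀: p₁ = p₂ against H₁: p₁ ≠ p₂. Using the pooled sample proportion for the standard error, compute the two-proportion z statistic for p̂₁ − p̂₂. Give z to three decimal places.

p̂₁ = 153/506 ≈ 0.30237, p̂₂ = 262/680 ≈ 0.38529.
Pooled p̂ = (153+262)/(506+680) = 415/1186 = 0.34992.
SE = √(p̂(1−p̂)(1/n₁+1/n₂)) = √(0.34992·0.65008·0.00344687) = √(0.000784076) = 0.02800.
z = (0.30237 − 0.38529)/0.02800 = -0.08292/0.02800 = -2.961.

z = -2.961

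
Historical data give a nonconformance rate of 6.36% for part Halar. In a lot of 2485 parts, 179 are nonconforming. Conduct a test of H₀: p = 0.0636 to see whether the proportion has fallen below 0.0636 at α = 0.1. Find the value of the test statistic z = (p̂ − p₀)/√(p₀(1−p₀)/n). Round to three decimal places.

p̂ = 179/2485 ≈ 0.0720322.
SE = √(p₀(1−p₀)/n) = √(0.059555/2485) = 0.0048955.
z = (0.0720322 − 0.0636)/0.0048955 = 0.0084322/0.0048955 = 1.722.
p-value = P(Z < 1.722) ≈ 0.9575, so at α = 0.1 we fail to reject H₀.

z = 1.722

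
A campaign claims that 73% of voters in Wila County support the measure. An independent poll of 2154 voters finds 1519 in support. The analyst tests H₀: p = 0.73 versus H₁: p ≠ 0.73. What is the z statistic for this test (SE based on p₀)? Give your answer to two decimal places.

p̂ = 1519/2154 = 0.70520.
Under H₀, SE = √(0.73·0.27/2154) = √(9.15042e-05) = 0.00957.
z = (0.70520 − 0.73)/0.00957 = -0.02480/0.00957 = -2.59.
p-value = 2·P(Z > 2.593) ≈ 0.0095.

z = -2.59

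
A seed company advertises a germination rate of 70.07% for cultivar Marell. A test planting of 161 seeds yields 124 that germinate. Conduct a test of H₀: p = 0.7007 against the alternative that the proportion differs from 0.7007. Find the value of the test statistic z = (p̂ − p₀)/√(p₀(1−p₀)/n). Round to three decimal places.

z = 1.925

p̂ = 124/161 = 0.77019.
SE = √(p₀(1−p₀)/n) = √(0.20972/161) = 0.03609.
z = (0.77019 − 0.7007)/0.03609 = 0.06949/0.03609 = 1.925.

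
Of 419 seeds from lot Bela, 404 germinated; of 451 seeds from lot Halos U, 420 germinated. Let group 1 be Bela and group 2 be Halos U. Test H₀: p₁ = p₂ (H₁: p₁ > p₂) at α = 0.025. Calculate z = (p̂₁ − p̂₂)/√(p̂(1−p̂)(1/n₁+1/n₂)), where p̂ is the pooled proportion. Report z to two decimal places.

p̂₁ = 404/419 ≈ 0.96420, p̂₂ = 420/451 ≈ 0.93126.
Pooled p̂ = (404+420)/(419+451) = 824/870 = 0.94713.
SE = √(0.0500779 × 0.00460393) = 0.01518.
z = (0.96420 − 0.93126)/0.01518 = 0.03294/0.01518 = 2.17.
p-value = P(Z > 2.169) ≈ 0.0150; since p < α = 0.025, reject H₀.

z = 2.17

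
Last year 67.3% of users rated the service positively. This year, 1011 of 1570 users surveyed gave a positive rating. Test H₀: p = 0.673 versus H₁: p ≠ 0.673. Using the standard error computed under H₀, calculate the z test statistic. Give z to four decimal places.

z = -2.4537

p̂ = 1011/1570 ≈ 0.6439490.
Standard error under H₀: √(0.673×0.327/1570) = 0.0118395.
z = (0.6439490 − 0.673)/0.0118395 = -0.0290510/0.0118395 = -2.4537.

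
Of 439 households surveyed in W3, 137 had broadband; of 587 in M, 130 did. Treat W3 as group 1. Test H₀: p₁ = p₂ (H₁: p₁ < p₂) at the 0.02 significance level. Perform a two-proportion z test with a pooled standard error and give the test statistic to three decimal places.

z = 3.273

p̂₁ = 137/439 ≈ 0.312073, p̂₂ = 130/587 ≈ 0.221465.
Pooled p̂ = (137+130)/(439+587) = 267/1026 = 0.260234.
SE = √(0.192512 × 0.00398148) = 0.027685.
z = (0.312073 − 0.221465)/0.027685 = 0.090608/0.027685 = 3.273.
p-value = P(Z < 3.273) ≈ 0.9995; since p > α = 0.02, fail to reject H₀.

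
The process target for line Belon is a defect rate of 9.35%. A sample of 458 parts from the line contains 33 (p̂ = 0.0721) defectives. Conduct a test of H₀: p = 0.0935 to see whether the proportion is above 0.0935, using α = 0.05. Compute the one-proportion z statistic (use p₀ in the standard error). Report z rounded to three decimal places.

p̂ = 33/458 ≈ 0.07205.
SE = √(p₀(1−p₀)/n) = √(0.084758/458) = 0.01360.
z = (0.07205 − 0.0935)/0.01360 = -0.02145/0.01360 = -1.577.
p-value = P(Z > -1.577) ≈ 0.9426, so at α = 0.05 we fail to reject H₀.

z = -1.577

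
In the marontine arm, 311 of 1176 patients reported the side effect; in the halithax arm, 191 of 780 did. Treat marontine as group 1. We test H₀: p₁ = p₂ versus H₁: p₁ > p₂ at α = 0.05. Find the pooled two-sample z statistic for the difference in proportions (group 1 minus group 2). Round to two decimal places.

p̂₁ = 311/1176 = 0.2645, p̂₂ = 191/780 = 0.2449.
Pooled p̂ = (311+191)/(1176+780) = 502/1956 = 0.2566.
SE = √(p̂(1−p̂)(1/n₁+1/n₂)) = √(0.2566·0.7434·0.00213239) = √(0.000406815) = 0.0202.
z = (0.2645 − 0.2449)/0.0202 = 0.0196/0.0202 = 0.97.
p-value = P(Z > 0.971) ≈ 0.1658. With α = 0.05, fail to reject H₀.

z = 0.97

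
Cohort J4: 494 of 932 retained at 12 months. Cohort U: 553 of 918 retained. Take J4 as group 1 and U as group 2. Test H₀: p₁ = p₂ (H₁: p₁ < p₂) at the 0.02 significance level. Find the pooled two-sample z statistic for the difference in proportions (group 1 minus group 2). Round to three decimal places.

p̂₁ = 494/932 ≈ 0.53004, p̂₂ = 553/918 ≈ 0.60240.
Pooled p̂ = (494+553)/(932+918) = 1047/1850 = 0.56595.
SE = √(0.245651 × 0.00216229) = 0.02305.
z = (0.53004 − 0.60240)/0.02305 = -0.07236/0.02305 = -3.139.
p-value = P(Z < -3.139) ≈ 0.0008, so at α = 0.02 we reject H₀.

z = -3.139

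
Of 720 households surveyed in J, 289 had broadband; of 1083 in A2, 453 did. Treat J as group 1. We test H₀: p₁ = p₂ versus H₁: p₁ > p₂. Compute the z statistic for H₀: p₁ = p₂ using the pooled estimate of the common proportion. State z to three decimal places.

z = -0.714

p̂₁ = 289/720 = 0.40139, p̂₂ = 453/1083 = 0.41828.
Pooled p̂ = (289+453)/(720+1083) = 742/1803 = 0.41154.
SE = √(0.242174 × 0.00231225) = 0.02366.
z = (0.40139 − 0.41828)/0.02366 = -0.01689/0.02366 = -0.714.
p-value = P(Z > -0.714) ≈ 0.7624.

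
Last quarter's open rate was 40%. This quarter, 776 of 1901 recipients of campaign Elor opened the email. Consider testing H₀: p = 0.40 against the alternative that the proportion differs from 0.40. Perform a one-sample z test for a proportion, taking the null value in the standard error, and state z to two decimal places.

z = 0.73

p̂ = 776/1901 ≈ 0.4082.
SE = √(p₀(1−p₀)/n) = √(0.24/1901) = 0.0112.
z = (0.4082 − 0.4)/0.0112 = 0.0082/0.0112 = 0.73.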